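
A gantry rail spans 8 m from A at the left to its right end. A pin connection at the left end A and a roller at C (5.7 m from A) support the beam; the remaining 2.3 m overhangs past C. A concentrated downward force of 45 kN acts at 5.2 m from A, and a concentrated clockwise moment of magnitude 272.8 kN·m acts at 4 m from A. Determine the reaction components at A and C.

Taking moments about A: C_y·5.7 − 45·5.2 − 272.8 = 0 → C_y = 506.8/5.7 = 88.9123 ≈ 88.91 kN.
ΣF_y = 0: A_y + 88.9123 − 45 = 0 → A_y = -43.91 kN.
ΣF_x = 0: no horizontal applied forces, so A_x = 0.

A_x = 0, A_y = -43.91 kN, C_y = 88.91 kN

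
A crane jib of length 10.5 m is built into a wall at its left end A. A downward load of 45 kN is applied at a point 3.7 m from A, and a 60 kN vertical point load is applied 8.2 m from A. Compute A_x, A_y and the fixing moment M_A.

A_x = 0, A_y = 105.0 kN, M_A = 658.5 kN·m

ΣF_x = 0: A_x = 0.
ΣF_y = 0: A_y − 45 − 60 = 0 → A_y = 105.0 kN.
ΣM about A: M_A − 45·3.7 − 60·8.2 = 0 → M_A = 658.5 kN·m.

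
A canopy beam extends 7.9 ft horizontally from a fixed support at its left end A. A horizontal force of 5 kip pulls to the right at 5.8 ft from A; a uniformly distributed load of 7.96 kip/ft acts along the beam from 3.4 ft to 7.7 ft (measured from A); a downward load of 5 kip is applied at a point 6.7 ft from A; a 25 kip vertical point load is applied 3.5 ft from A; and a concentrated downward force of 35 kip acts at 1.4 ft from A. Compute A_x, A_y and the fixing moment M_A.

A_x = -5.000 kip, A_y = 99.23 kip, M_A = 360.0 kip·ft

Resultant of the distributed load: 7.96 × 4.3 = 34.228 kip at 5.55 ft from A.
ΣF_x = 0: A_x + 5 = 0 → A_x = -5.000 kip.
ΣF_y = 0: A_y − 7.96·4.3 − 5 − 25 − 35 = 0 → A_y = 99.23 kip.
ΣM about A: M_A − (7.96·4.3)·5.55 − 5·6.7 − 25·3.5 − 35·1.4 = 0 → M_A = 360.0 kip·ft.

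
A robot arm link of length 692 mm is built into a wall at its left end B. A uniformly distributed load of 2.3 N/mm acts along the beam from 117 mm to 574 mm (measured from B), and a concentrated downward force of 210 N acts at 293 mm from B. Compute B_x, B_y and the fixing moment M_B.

Resultant of the distributed load: 2.3 × 457 = 1051.1 N at 345.5 mm from B.
ΣF_x = 0: B_x = 0.
ΣF_y = 0: B_y − 2.3·457 − 210 = 0 → B_y = 1261 N.
ΣM about B: M_B − (2.3·457)·345.5 − 210·293 = 0 → M_B = 424700 N·mm.

B_x = 0, B_y = 1261 N, M_B = 424700 N·mm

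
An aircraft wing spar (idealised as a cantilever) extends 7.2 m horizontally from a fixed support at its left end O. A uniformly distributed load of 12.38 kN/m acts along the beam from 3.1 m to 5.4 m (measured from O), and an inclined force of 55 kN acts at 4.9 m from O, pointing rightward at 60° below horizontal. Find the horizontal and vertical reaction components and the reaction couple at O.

O_x = -27.50 kN, O_y = 76.11 kN, M_O = 354.4 kN·m

Resultant of the distributed load: 12.38 × 2.3 = 28.474 kN at 4.25 m from O.
ΣF_x = 0: O_x + 55·cos60° = 0 → O_x = -27.50 kN.
ΣF_y = 0: O_y − 12.38·2.3 − 55·sin60° = 0 → O_y = 76.11 kN.
ΣM about O: M_O − (12.38·2.3)·4.25 − 55·sin60°·4.9 = 0 → M_O = 354.4 kN·m.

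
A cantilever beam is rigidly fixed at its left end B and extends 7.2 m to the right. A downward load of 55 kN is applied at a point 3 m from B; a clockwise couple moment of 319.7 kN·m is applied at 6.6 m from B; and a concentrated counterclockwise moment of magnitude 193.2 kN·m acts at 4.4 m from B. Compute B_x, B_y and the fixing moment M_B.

ΣF_x = 0: B_x = 0.
ΣF_y = 0: B_y − 55 = 0 → B_y = 55.00 kN.
ΣM about B: M_B − 55·3 − 319.7 + 193.2 = 0 → M_B = 291.5 kN·m.

B_x = 0, B_y = 55.00 kN, M_B = 291.5 kN·m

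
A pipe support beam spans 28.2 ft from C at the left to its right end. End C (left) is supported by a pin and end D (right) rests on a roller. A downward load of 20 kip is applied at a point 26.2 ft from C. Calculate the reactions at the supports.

Taking moments about C: D_y·28.2 − 20·26.2 = 0 → D_y = 524/28.2 = 18.5816 ≈ 18.58 kip.
ΣF_y = 0: C_y + 18.5816 − 20 = 0 → C_y = 1.418 kip.
ΣF_x = 0: no horizontal applied forces, so C_x = 0.

C_x = 0, C_y = 1.418 kip, D_y = 18.58 kip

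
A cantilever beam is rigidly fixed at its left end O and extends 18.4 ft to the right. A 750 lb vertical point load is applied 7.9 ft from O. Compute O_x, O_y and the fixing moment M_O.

O_x = 0, O_y = 750.0 lb, M_O = 5925 lb·ft

ΣF_x = 0: O_x = 0.
ΣF_y = 0: O_y − 750 = 0 → O_y = 750.0 lb.
ΣM about O: M_O − 750·7.9 = 0 → M_O = 5925 lb·ft.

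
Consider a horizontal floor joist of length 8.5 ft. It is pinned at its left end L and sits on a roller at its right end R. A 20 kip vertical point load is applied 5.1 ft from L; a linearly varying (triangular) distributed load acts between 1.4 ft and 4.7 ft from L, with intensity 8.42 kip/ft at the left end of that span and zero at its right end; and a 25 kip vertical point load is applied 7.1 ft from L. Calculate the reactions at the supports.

Resultant of the triangular load: ½ × 8.42 × 3.3 = 13.893 kip, acting at 2.5 ft from L (one-third of the span from the peak).
Moments about L: R_y·8.5 − 20·5.1 − (½·8.42·3.3)·2.5 − 25·7.1 = 0 → R_y = 314.2325/8.5 = 36.9685 ≈ 36.97 kip.
ΣF_y = 0: L_y + 36.9685 − 20 − ½·8.42·3.3 − 25 = 0 → L_y = 21.92 kip.
ΣF_x = 0: no horizontal applied forces, so L_x = 0.

L_x = 0, L_y = 21.92 kip, R_y = 36.97 kip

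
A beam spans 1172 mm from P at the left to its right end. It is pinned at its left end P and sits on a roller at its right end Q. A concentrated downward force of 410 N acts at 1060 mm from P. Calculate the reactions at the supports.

P_x = 0, P_y = 39.18 N, Q_y = 370.8 N

Taking moments about P: Q_y·1172 − 410·1060 = 0 → Q_y = 434600/1172 = 370.819 ≈ 370.8 N.
ΣF_y = 0: P_y + 370.819 − 410 = 0 → P_y = 39.18 N.
ΣF_x = 0: no horizontal applied forces, so P_x = 0.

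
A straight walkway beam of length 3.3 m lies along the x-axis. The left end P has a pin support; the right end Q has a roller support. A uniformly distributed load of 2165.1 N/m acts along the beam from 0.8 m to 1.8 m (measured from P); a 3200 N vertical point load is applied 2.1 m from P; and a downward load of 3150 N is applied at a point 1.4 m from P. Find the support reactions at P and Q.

Resultant of the distributed load: 2165.1 × 1 = 2165.1 N at 1.3 m from P.
ΣM about P: Q_y·3.3 − (2165.1·1)·1.3 − 3200·2.1 − 3150·1.4 = 0 → Q_y = 13944.63/3.3 = 4225.65 ≈ 4226 N.
ΣF_y = 0: P_y + 4225.65 − 2165.1·1 − 3200 − 3150 = 0 → P_y = 4289 N.
ΣF_x = 0: no horizontal applied forces, so P_x = 0.

P_x = 0, P_y = 4289 N, Q_y = 4226 N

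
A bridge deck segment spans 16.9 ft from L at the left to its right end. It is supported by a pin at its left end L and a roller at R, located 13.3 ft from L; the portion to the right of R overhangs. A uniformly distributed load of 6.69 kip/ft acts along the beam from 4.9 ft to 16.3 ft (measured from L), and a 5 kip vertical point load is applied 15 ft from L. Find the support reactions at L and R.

L_x = 0, L_y = 14.84 kip, R_y = 66.42 kip

Resultant of the distributed load: 6.69 × 11.4 = 76.266 kip at 10.6 ft from L.
ΣM about L: R_y·13.3 − (6.69·11.4)·10.6 − 5·15 = 0 → R_y = 883.4196/13.3 = 66.4225 ≈ 66.42 kip.
ΣF_y = 0: L_y + 66.4225 − 6.69·11.4 − 5 = 0 → L_y = 14.84 kip.
ΣF_x = 0: no horizontal applied forces, so L_x = 0.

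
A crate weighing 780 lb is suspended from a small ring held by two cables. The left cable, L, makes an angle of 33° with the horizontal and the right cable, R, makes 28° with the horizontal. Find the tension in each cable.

T_L = 787.4 lb, T_R = 747.9 lb

ΣF_x = 0: −T_L·cos33° + T_R·cos28° = 0 → T_R = 0.949853·T_L.
ΣF_y = 0: T_L·sin33° + T_R·sin28° = 780.
Substitute: T_L·(0.544639 + 0.949853·0.469472) = 780 → T_L = 787.427 ≈ 787.4 lb.
Then T_R = 0.949853 × 787.427 = 747.9 lb.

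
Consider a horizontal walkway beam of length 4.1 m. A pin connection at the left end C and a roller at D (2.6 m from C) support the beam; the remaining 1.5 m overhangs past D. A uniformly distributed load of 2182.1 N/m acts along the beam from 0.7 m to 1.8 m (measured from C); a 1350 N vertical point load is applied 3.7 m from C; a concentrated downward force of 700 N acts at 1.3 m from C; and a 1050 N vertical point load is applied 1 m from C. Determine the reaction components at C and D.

Resultant of the distributed load: 2182.1 × 1.1 = 2400.31 N at 1.25 m from C.
ΣM about C: D_y·2.6 − (2182.1·1.1)·1.25 − 1350·3.7 − 700·1.3 − 1050·1 = 0 → D_y = 9955.3875/2.6 = 3829 N.
ΣF_y = 0: C_y + 3829 − 2182.1·1.1 − 1350 − 700 − 1050 = 0 → C_y = 1671 N.
ΣF_x = 0: no horizontal applied forces, so C_x = 0.

C_x = 0, C_y = 1671 N, D_y = 3829 N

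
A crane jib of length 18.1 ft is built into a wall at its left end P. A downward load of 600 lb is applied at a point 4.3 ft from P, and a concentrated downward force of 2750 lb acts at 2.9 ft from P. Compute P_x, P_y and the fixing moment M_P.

P_x = 0, P_y = 3350 lb, M_P = 10560 lb·ft

ΣF_x = 0: P_x = 0.
ΣF_y = 0: P_y − 600 − 2750 = 0 → P_y = 3350 lb.
ΣM about P: M_P − 600·4.3 − 2750·2.9 = 0 → M_P = 10560 lb·ft.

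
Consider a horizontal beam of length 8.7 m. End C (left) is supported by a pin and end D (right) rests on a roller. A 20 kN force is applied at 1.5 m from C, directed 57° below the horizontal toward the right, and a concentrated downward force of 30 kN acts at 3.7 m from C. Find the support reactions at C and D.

C_x = -10.89 kN, C_y = 31.12 kN, D_y = 15.65 kN

ΣM about C: D_y·8.7 − 20·sin57°·1.5 − 30·3.7 = 0 → D_y = 136.16/8.7 = 15.6506 ≈ 15.65 kN.
ΣF_y = 0: C_y + 15.6506 − 20·sin57° − 30 = 0 → C_y = 31.12 kN.
ΣF_x = 0: C_x + 20·cos57° = 0 → C_x = -10.89 kN.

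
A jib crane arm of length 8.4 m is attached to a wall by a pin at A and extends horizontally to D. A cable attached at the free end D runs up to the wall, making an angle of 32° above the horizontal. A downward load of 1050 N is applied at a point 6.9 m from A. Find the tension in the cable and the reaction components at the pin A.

ΣM about A: T·sin32°·8.4 − 1050·6.9 = 0 → T = 7245/(8.4·0.529919) = 1627.61 ≈ 1628 N.
ΣF_x = 0: A_x − T·cos32° = 0 → A_x = 1627.61 × 0.848048 = 1380 N.
ΣF_y = 0: A_y + T·sin32° − 1050 = 0 → A_y = 1050 − 1627.61 × 0.529919 = 187.5 N.

T = 1628 N, A_x = 1380 N, A_y = 187.5 N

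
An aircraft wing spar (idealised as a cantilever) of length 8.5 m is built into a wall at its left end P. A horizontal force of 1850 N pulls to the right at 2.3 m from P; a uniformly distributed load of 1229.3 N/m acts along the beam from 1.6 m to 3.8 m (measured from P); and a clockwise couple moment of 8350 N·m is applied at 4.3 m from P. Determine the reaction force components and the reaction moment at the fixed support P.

Resultant of the distributed load: 1229.3 × 2.2 = 2704.46 N at 2.7 m from P.
ΣF_x = 0: P_x + 1850 = 0 → P_x = -1850 N.
ΣF_y = 0: P_y − 1229.3·2.2 = 0 → P_y = 2704 N.
ΣM about P: M_P − (1229.3·2.2)·2.7 − 8350 = 0 → M_P = 15650 N·m.

P_x = -1850 N, P_y = 2704 N, M_P = 15650 N·m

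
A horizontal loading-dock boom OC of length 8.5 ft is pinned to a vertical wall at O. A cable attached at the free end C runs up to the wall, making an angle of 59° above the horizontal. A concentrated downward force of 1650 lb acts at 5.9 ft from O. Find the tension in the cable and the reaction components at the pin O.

ΣM about O: T·sin59°·8.5 − 1650·5.9 = 0 → T = 9735/(8.5·0.857167) = 1336.14 ≈ 1336 lb.
ΣF_x = 0: O_x − T·cos59° = 0 → O_x = 1336.14 × 0.515038 = 688.2 lb.
ΣF_y = 0: O_y + T·sin59° − 1650 = 0 → O_y = 1650 − 1336.14 × 0.857167 = 504.7 lb.

T = 1336 lb, O_x = 688.2 lb, O_y = 504.7 lb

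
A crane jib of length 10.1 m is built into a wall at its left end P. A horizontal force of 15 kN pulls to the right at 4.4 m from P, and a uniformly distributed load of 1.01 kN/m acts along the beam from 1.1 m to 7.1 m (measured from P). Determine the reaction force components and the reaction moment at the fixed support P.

Resultant of the distributed load: 1.01 × 6 = 6.06 kN at 4.1 m from P.
ΣF_x = 0: P_x + 15 = 0 → P_x = -15.00 kN.
ΣF_y = 0: P_y − 1.01·6 = 0 → P_y = 6.060 kN.
ΣM about P: M_P − (1.01·6)·4.1 = 0 → M_P = 24.85 kN·m.

P_x = -15.00 kN, P_y = 6.060 kN, M_P = 24.85 kN·m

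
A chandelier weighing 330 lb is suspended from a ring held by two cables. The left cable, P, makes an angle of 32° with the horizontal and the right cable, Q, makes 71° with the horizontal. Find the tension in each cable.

ΣF_x = 0: −T_P·cos32° + T_Q·cos71° = 0 → T_Q = 2.60483·T_P.
ΣF_y = 0: T_P·sin32° + T_Q·sin71° = 330.
Substitute: T_P·(0.529919 + 2.60483·0.945519) = 330 → T_P = 110.263 ≈ 110.3 lb.
Then T_Q = 2.60483 × 110.263 = 287.2 lb.

T_P = 110.3 lb, T_Q = 287.2 lb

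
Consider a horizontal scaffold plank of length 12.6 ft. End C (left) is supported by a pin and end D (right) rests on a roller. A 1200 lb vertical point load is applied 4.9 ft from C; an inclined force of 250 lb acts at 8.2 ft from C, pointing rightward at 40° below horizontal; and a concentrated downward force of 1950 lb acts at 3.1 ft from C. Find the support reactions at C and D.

Taking moments about C: D_y·12.6 − 1200·4.9 − 250·sin40°·8.2 − 1950·3.1 = 0 → D_y = 13242.7/12.6 = 1051.01 ≈ 1051 lb.
ΣF_y = 0: C_y + 1051.01 − 1200 − 250·sin40° − 1950 = 0 → C_y = 2260 lb.
ΣF_x = 0: C_x + 250·cos40° = 0 → C_x = -191.5 lb.

C_x = -191.5 lb, C_y = 2260 lb, D_y = 1051 lb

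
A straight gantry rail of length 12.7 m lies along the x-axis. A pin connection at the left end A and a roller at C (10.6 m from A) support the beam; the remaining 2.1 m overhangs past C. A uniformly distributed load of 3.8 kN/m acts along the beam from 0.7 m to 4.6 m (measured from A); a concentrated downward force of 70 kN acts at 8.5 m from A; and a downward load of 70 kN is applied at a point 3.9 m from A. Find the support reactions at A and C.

A_x = 0, A_y = 69.23 kN, C_y = 85.59 kN

Resultant of the distributed load: 3.8 × 3.9 = 14.82 kN at 2.65 m from A.
Taking moments about A: C_y·10.6 − (3.8·3.9)·2.65 − 70·8.5 − 70·3.9 = 0 → C_y = 907.273/10.6 = 85.5918 ≈ 85.59 kN.
ΣF_y = 0: A_y + 85.5918 − 3.8·3.9 − 70 − 70 = 0 → A_y = 69.23 kN.
ΣF_x = 0: no horizontal applied forces, so A_x = 0.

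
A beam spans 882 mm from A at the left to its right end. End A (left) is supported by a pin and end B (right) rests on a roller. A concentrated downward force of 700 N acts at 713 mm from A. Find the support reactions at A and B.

ΣM about A: B_y·882 − 700·713 = 0 → B_y = 499100/882 = 565.873 ≈ 565.9 N.
ΣF_y = 0: A_y + 565.873 − 700 = 0 → A_y = 134.1 N.
ΣF_x = 0: no horizontal applied forces, so A_x = 0.

A_x = 0, A_y = 134.1 N, B_y = 565.9 N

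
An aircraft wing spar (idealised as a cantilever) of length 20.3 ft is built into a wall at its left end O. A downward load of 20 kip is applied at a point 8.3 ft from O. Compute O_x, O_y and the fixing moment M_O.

O_x = 0, O_y = 20.00 kip, M_O = 166.0 kip·ft

ΣF_x = 0: O_x = 0.
ΣF_y = 0: O_y − 20 = 0 → O_y = 20.00 kip.
ΣM about O: M_O − 20·8.3 = 0 → M_O = 166.0 kip·ft.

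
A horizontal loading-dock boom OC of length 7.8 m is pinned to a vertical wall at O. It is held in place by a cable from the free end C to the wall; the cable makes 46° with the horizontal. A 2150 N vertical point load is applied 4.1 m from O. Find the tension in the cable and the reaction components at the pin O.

T = 1571 N, O_x = 1091 N, O_y = 1020 N

ΣM about O: T·sin46°·7.8 − 2150·4.1 = 0 → T = 8815/(7.8·0.71934) = 1571.06 ≈ 1571 N.
ΣF_x = 0: O_x − T·cos46° = 0 → O_x = 1571.06 × 0.694658 = 1091 N.
ΣF_y = 0: O_y + T·sin46° − 2150 = 0 → O_y = 2150 − 1571.06 × 0.71934 = 1020 N.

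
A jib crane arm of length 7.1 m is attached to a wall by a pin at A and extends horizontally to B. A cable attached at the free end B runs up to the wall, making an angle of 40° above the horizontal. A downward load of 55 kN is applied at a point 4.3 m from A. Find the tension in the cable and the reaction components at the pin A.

ΣM about A: T·sin40°·7.1 − 55·4.3 = 0 → T = 236.5/(7.1·0.642788) = 51.8209 ≈ 51.82 kN.
ΣF_x = 0: A_x − T·cos40° = 0 → A_x = 51.8209 × 0.766044 = 39.70 kN.
ΣF_y = 0: A_y + T·sin40° − 55 = 0 → A_y = 55 − 51.8209 × 0.642788 = 21.69 kN.

T = 51.82 kN, A_x = 39.70 kN, A_y = 21.69 kN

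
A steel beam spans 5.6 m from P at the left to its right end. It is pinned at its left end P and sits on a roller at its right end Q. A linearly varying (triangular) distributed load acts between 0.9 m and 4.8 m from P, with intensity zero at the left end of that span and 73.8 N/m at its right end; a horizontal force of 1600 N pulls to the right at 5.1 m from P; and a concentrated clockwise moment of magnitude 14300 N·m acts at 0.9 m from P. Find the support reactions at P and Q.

Resultant of the triangular load: ½ × 73.8 × 3.9 = 143.91 N, acting at 3.5 m from P (one-third of the span from the peak).
Taking moments about P: Q_y·5.6 − (½·73.8·3.9)·3.5 − 14300 = 0 → Q_y = 14803.685/5.6 = 2643.52 ≈ 2644 N.
ΣF_y = 0: P_y + 2643.52 − ½·73.8·3.9 = 0 → P_y = -2500 N.
ΣF_x = 0: P_x + 1600 = 0 → P_x = -1600 N.

P_x = -1600 N, P_y = -2500 N, Q_y = 2644 N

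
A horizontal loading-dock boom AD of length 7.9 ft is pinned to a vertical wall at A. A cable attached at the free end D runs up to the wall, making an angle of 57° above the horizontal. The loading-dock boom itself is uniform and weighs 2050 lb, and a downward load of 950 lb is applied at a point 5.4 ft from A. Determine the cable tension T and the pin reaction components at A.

ΣM about A: T·sin57°·7.9 − 2050·3.95 − 950·5.4 = 0 → T = 13227.5/(7.9·0.838671) = 1996.45 ≈ 1996 lb.
ΣF_x = 0: A_x − T·cos57° = 0 → A_x = 1996.45 × 0.544639 = 1087 lb.
ΣF_y = 0: A_y + T·sin57° − 2050 − 950 = 0 → A_y = 3000 − 1996.45 × 0.838671 = 1326 lb.

T = 1996 lb, A_x = 1087 lb, A_y = 1326 lb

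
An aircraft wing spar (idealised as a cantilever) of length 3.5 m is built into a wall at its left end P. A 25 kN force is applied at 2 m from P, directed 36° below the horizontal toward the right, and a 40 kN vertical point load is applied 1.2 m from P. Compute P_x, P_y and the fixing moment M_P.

P_x = -20.23 kN, P_y = 54.69 kN, M_P = 77.39 kN·m

ΣF_x = 0: P_x + 25·cos36° = 0 → P_x = -20.23 kN.
ΣF_y = 0: P_y − 25·sin36° − 40 = 0 → P_y = 54.69 kN.
ΣM about P: M_P − 25·sin36°·2 − 40·1.2 = 0 → M_P = 77.39 kN·m.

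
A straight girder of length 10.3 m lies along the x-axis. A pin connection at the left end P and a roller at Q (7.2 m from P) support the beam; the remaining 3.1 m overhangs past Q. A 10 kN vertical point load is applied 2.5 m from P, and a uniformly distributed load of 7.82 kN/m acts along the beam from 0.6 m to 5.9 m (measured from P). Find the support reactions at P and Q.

Resultant of the distributed load: 7.82 × 5.3 = 41.446 kN at 3.25 m from P.
Moments about P: Q_y·7.2 − 10·2.5 − (7.82·5.3)·3.25 = 0 → Q_y = 159.6995/7.2 = 22.1805 ≈ 22.18 kN.
ΣF_y = 0: P_y + 22.1805 − 10 − 7.82·5.3 = 0 → P_y = 29.27 kN.
ΣF_x = 0: no horizontal applied forces, so P_x = 0.

P_x = 0, P_y = 29.27 kN, Q_y = 22.18 kN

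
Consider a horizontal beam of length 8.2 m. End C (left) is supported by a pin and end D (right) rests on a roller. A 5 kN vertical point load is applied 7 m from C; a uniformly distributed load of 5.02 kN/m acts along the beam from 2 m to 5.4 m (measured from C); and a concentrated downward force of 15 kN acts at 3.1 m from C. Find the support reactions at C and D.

C_x = 0, C_y = 19.43 kN, D_y = 17.64 kN

Resultant of the distributed load: 5.02 × 3.4 = 17.068 kN at 3.7 m from C.
Taking moments about C: D_y·8.2 − 5·7 − (5.02·3.4)·3.7 − 15·3.1 = 0 → D_y = 144.6516/8.2 = 17.6404 ≈ 17.64 kN.
ΣF_y = 0: C_y + 17.6404 − 5 − 5.02·3.4 − 15 = 0 → C_y = 19.43 kN.
ΣF_x = 0: no horizontal applied forces, so C_x = 0.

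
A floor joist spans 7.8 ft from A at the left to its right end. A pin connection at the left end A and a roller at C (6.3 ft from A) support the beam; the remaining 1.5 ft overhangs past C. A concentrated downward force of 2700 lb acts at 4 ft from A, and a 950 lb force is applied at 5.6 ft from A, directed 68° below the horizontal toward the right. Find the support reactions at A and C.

A_x = -355.9 lb, A_y = 1084 lb, C_y = 2497 lb

Taking moments about A: C_y·6.3 − 2700·4 − 950·sin68°·5.6 = 0 → C_y = 15732.6/6.3 = 2497.24 ≈ 2497 lb.
ΣF_y = 0: A_y + 2497.24 − 2700 − 950·sin68° = 0 → A_y = 1084 lb.
ΣF_x = 0: A_x + 950·cos68° = 0 → A_x = -355.9 lb.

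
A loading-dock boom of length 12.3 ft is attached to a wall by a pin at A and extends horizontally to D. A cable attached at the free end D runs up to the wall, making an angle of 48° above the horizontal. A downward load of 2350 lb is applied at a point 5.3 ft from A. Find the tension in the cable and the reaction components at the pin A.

T = 1363 lb, A_x = 911.8 lb, A_y = 1337 lb

ΣM about A: T·sin48°·12.3 − 2350·5.3 = 0 → T = 12455/(12.3·0.743145) = 1362.59 ≈ 1363 lb.
ΣF_x = 0: A_x − T·cos48° = 0 → A_x = 1362.59 × 0.669131 = 911.8 lb.
ΣF_y = 0: A_y + T·sin48° − 2350 = 0 → A_y = 2350 − 1362.59 × 0.743145 = 1337 lb.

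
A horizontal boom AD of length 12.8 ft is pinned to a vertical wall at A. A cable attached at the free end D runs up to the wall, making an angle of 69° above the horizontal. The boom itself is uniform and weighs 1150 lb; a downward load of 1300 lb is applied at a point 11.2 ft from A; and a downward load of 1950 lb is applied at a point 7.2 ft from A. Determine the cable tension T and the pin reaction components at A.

ΣM about A: T·sin69°·12.8 − 1150·6.4 − 1300·11.2 − 1950·7.2 = 0 → T = 35960/(12.8·0.93358) = 3009.25 ≈ 3009 lb.
ΣF_x = 0: A_x − T·cos69° = 0 → A_x = 3009.25 × 0.358368 = 1078 lb.
ΣF_y = 0: A_y + T·sin69° − 1150 − 1300 − 1950 = 0 → A_y = 4400 − 3009.25 × 0.93358 = 1591 lb.

T = 3009 lb, A_x = 1078 lb, A_y = 1591 lb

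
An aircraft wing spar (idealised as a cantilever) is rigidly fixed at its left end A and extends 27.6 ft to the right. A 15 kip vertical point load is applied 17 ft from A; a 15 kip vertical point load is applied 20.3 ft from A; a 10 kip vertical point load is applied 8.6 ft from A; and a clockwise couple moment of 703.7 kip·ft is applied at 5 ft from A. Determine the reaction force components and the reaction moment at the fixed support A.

ΣF_x = 0: A_x = 0.
ΣF_y = 0: A_y − 15 − 15 − 10 = 0 → A_y = 40.00 kip.
ΣM about A: M_A − 15·17 − 15·20.3 − 10·8.6 − 703.7 = 0 → M_A = 1349 kip·ft.

A_x = 0, A_y = 40.00 kip, M_A = 1349 kip·ft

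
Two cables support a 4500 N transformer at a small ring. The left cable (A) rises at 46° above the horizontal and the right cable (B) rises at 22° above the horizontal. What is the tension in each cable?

T_A = 4500 N, T_B = 3371 N

ΣF_x = 0: −T_A·cos46° + T_B·cos22° = 0 → T_B = 0.749213·T_A.
ΣF_y = 0: T_A·sin46° + T_B·sin22° = 4500.
Substitute: T_A·(0.71934 + 0.749213·0.374607) = 4500 → T_A = 4500 N.
Then T_B = 0.749213 × 4500 = 3371 N.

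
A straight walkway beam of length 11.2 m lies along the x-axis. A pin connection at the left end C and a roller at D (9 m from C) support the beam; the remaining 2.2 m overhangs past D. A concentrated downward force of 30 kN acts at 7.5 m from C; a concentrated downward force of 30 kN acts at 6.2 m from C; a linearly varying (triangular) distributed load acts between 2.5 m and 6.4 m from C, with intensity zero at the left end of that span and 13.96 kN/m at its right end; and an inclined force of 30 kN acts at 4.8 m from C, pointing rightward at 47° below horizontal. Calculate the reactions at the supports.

Resultant of the triangular load: ½ × 13.96 × 3.9 = 27.222 kN, acting at 5.1 m from C (one-third of the span from the peak).
Taking moments about C: D_y·9 − 30·7.5 − 30·6.2 − (½·13.96·3.9)·5.1 − 30·sin47°·4.8 = 0 → D_y = 655.147/9 = 72.7941 ≈ 72.79 kN.
ΣF_y = 0: C_y + 72.7941 − 30 − 30 − ½·13.96·3.9 − 30·sin47° = 0 → C_y = 36.37 kN.
ΣF_x = 0: C_x + 30·cos47° = 0 → C_x = -20.46 kN.

C_x = -20.46 kN, C_y = 36.37 kN, D_y = 72.79 kN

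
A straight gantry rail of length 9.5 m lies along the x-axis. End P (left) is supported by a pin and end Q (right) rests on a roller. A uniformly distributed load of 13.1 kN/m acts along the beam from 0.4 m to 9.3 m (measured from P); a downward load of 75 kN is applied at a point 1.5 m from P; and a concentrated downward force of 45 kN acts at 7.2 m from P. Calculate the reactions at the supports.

P_x = 0, P_y = 131.1 kN, Q_y = 105.5 kN

Resultant of the distributed load: 13.1 × 8.9 = 116.59 kN at 4.85 m from P.
ΣM about P: Q_y·9.5 − (13.1·8.9)·4.85 − 75·1.5 − 45·7.2 = 0 → Q_y = 1001.9615/9.5 = 105.47 ≈ 105.5 kN.
ΣF_y = 0: P_y + 105.47 − 13.1·8.9 − 75 − 45 = 0 → P_y = 131.1 kN.
ΣF_x = 0: no horizontal applied forces, so P_x = 0.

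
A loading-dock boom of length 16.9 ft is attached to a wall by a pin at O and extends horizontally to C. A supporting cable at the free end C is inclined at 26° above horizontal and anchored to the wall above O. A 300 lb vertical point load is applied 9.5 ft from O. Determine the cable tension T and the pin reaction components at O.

T = 384.7 lb, O_x = 345.8 lb, O_y = 131.4 lb

ΣM about O: T·sin26°·16.9 − 300·9.5 = 0 → T = 2850/(16.9·0.438371) = 384.695 ≈ 384.7 lb.
ΣF_x = 0: O_x − T·cos26° = 0 → O_x = 384.695 × 0.898794 = 345.8 lb.
ΣF_y = 0: O_y + T·sin26° − 300 = 0 → O_y = 300 − 384.695 × 0.438371 = 131.4 lb.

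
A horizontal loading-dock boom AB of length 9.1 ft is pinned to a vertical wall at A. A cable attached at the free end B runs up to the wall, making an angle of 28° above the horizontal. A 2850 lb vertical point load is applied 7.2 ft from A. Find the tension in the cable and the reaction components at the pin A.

ΣM about A: T·sin28°·9.1 − 2850·7.2 = 0 → T = 20520/(9.1·0.469472) = 4803.15 ≈ 4803 lb.
ΣF_x = 0: A_x − T·cos28° = 0 → A_x = 4803.15 × 0.882948 = 4241 lb.
ΣF_y = 0: A_y + T·sin28° − 2850 = 0 → A_y = 2850 − 4803.15 × 0.469472 = 595.1 lb.

T = 4803 lb, A_x = 4241 lb, A_y = 595.1 lb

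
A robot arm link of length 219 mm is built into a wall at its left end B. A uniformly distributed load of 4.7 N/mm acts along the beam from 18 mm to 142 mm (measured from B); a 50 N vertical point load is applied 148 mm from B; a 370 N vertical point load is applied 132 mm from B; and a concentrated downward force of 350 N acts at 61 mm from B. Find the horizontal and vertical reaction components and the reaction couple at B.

B_x = 0, B_y = 1353 N, M_B = 124200 N·mm

Resultant of the distributed load: 4.7 × 124 = 582.8 N at 80 mm from B.
ΣF_x = 0: B_x = 0.
ΣF_y = 0: B_y − 4.7·124 − 50 − 370 − 350 = 0 → B_y = 1353 N.
ΣM about B: M_B − (4.7·124)·80 − 50·148 − 370·132 − 350·61 = 0 → M_B = 124200 N·mm.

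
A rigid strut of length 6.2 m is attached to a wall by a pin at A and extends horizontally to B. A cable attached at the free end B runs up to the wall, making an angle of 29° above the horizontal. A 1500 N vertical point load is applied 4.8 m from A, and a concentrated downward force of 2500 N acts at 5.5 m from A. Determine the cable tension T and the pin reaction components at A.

T = 6970 N, A_x = 6096 N, A_y = 621.0 N

ΣM about A: T·sin29°·6.2 − 1500·4.8 − 2500·5.5 = 0 → T = 20950/(6.2·0.48481) = 6969.81 ≈ 6970 N.
ΣF_x = 0: A_x − T·cos29° = 0 → A_x = 6969.81 × 0.87462 = 6096 N.
ΣF_y = 0: A_y + T·sin29° − 1500 − 2500 = 0 → A_y = 4000 − 6969.81 × 0.48481 = 621.0 N.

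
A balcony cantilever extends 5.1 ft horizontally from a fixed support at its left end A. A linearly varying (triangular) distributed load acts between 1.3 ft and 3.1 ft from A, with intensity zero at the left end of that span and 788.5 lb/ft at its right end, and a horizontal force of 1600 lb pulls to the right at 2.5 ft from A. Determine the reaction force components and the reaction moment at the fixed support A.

Resultant of the triangular load: ½ × 788.5 × 1.8 = 709.65 lb, acting at 2.5 ft from A (one-third of the span from the peak).
ΣF_x = 0: A_x + 1600 = 0 → A_x = -1600 lb.
ΣF_y = 0: A_y − ½·788.5·1.8 = 0 → A_y = 709.6 lb.
ΣM about A: M_A − (½·788.5·1.8)·2.5 = 0 → M_A = 1774 lb·ft.

A_x = -1600 lb, A_y = 709.6 lb, M_A = 1774 lb·ft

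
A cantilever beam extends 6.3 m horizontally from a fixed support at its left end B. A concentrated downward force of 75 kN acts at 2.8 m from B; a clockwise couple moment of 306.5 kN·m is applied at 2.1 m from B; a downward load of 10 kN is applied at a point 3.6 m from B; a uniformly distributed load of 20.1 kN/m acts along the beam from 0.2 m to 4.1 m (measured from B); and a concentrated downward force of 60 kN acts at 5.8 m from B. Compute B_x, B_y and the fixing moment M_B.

Resultant of the distributed load: 20.1 × 3.9 = 78.39 kN at 2.15 m from B.
ΣF_x = 0: B_x = 0.
ΣF_y = 0: B_y − 75 − 10 − 20.1·3.9 − 60 = 0 → B_y = 223.4 kN.
ΣM about B: M_B − 75·2.8 − 306.5 − 10·3.6 − (20.1·3.9)·2.15 − 60·5.8 = 0 → M_B = 1069 kN·m.

B_x = 0, B_y = 223.4 kN, M_B = 1069 kN·m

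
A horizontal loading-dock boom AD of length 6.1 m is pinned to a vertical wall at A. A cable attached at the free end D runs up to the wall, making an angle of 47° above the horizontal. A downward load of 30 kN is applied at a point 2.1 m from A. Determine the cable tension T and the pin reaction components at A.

T = 14.12 kN, A_x = 9.631 kN, A_y = 19.67 kN

ΣM about A: T·sin47°·6.1 − 30·2.1 = 0 → T = 63/(6.1·0.731354) = 14.1216 ≈ 14.12 kN.
ΣF_x = 0: A_x − T·cos47° = 0 → A_x = 14.1216 × 0.681998 = 9.631 kN.
ΣF_y = 0: A_y + T·sin47° − 30 = 0 → A_y = 30 − 14.1216 × 0.731354 = 19.67 kN.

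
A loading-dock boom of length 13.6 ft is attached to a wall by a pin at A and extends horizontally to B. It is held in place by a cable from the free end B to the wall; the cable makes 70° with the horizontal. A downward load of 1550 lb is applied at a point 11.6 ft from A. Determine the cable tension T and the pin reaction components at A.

T = 1407 lb, A_x = 481.2 lb, A_y = 227.9 lb

ΣM about A: T·sin70°·13.6 − 1550·11.6 = 0 → T = 17980/(13.6·0.939693) = 1406.91 ≈ 1407 lb.
ΣF_x = 0: A_x − T·cos70° = 0 → A_x = 1406.91 × 0.34202 = 481.2 lb.
ΣF_y = 0: A_y + T·sin70° − 1550 = 0 → A_y = 1550 − 1406.91 × 0.939693 = 227.9 lb.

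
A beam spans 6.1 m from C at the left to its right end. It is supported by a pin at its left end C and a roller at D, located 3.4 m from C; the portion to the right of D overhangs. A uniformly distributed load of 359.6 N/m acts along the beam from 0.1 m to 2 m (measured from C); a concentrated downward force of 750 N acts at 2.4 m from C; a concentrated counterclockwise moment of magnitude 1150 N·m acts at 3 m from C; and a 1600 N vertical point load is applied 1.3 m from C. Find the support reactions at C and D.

Resultant of the distributed load: 359.6 × 1.9 = 683.24 N at 1.05 m from C.
ΣM about C: D_y·3.4 − (359.6·1.9)·1.05 − 750·2.4 + 1150 − 1600·1.3 = 0 → D_y = 3447.402/3.4 = 1013.94 ≈ 1014 N.
ΣF_y = 0: C_y + 1013.94 − 359.6·1.9 − 750 − 1600 = 0 → C_y = 2019 N.
ΣF_x = 0: no horizontal applied forces, so C_x = 0.

C_x = 0, C_y = 2019 N, D_y = 1014 N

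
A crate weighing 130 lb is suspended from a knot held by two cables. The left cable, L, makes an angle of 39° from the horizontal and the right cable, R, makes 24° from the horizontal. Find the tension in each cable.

ΣF_x = 0: −T_L·cos39° + T_R·cos24° = 0 → T_R = 0.850692·T_L.
ΣF_y = 0: T_L·sin39° + T_R·sin24° = 130.
Substitute: T_L·(0.62932 + 0.850692·0.406737) = 130 → T_L = 133.289 ≈ 133.3 lb.
Then T_R = 0.850692 × 133.289 = 113.4 lb.

T_L = 133.3 lb, T_R = 113.4 lb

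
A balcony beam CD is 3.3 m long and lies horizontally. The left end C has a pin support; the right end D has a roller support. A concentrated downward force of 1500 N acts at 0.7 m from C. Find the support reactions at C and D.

C_x = 0, C_y = 1182 N, D_y = 318.2 N

Taking moments about C: D_y·3.3 − 1500·0.7 = 0 → D_y = 1050/3.3 = 318.182 ≈ 318.2 N.
ΣF_y = 0: C_y + 318.182 − 1500 = 0 → C_y = 1182 N.
ΣF_x = 0: no horizontal applied forces, so C_x = 0.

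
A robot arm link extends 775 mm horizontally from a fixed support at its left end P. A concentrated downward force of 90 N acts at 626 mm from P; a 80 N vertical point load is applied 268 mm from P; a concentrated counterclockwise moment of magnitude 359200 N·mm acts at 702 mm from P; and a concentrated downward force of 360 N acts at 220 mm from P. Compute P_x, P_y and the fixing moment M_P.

ΣF_x = 0: P_x = 0.
ΣF_y = 0: P_y − 90 − 80 − 360 = 0 → P_y = 530.0 N.
ΣM about P: M_P − 90·626 − 80·268 + 359200 − 360·220 = 0 → M_P = -202200 N·mm.

P_x = 0, P_y = 530.0 N, M_P = -202200 N·mm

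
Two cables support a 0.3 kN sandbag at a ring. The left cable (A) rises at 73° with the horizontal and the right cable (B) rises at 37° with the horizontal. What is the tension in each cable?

ΣF_x = 0: −T_A·cos73° + T_B·cos37° = 0 → T_B = 0.366089·T_A.
ΣF_y = 0: T_A·sin73° + T_B·sin37° = 0.3.
Substitute: T_A·(0.956305 + 0.366089·0.601815) = 0.3 → T_A = 0.254967 ≈ 0.2550 kN.
Then T_B = 0.366089 × 0.254967 = 0.09334 kN.

T_A = 0.2550 kN, T_B = 0.09334 kN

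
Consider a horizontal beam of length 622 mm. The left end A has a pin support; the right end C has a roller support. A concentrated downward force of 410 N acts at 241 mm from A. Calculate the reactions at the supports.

Moments about A: C_y·622 − 410·241 = 0 → C_y = 98810/622 = 158.859 ≈ 158.9 N.
ΣF_y = 0: A_y + 158.859 − 410 = 0 → A_y = 251.1 N.
ΣF_x = 0: no horizontal applied forces, so A_x = 0.

A_x = 0, A_y = 251.1 N, C_y = 158.9 N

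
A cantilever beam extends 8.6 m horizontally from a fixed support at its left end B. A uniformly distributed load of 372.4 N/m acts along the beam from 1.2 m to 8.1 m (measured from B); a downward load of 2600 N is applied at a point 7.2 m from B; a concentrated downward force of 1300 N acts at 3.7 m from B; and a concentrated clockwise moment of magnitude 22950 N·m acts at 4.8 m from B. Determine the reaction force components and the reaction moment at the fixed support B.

Resultant of the distributed load: 372.4 × 6.9 = 2569.56 N at 4.65 m from B.
ΣF_x = 0: B_x = 0.
ΣF_y = 0: B_y − 372.4·6.9 − 2600 − 1300 = 0 → B_y = 6470 N.
ΣM about B: M_B − (372.4·6.9)·4.65 − 2600·7.2 − 1300·3.7 − 22950 = 0 → M_B = 58430 N·m.

B_x = 0, B_y = 6470 N, M_B = 58430 N·m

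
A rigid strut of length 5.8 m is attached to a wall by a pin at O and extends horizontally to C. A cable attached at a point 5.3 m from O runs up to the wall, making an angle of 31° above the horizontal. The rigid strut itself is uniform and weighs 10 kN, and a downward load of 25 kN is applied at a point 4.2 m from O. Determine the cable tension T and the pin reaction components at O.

T = 49.09 kN, O_x = 42.08 kN, O_y = 9.717 kN

ΣM about O: T·sin31°·5.3 − 10·2.9 − 25·4.2 = 0 → T = 134/(5.3·0.515038) = 49.0896 ≈ 49.09 kN.
ΣF_x = 0: O_x − T·cos31° = 0 → O_x = 49.0896 × 0.857167 = 42.08 kN.
ΣF_y = 0: O_y + T·sin31° − 10 − 25 = 0 → O_y = 35 − 49.0896 × 0.515038 = 9.717 kN.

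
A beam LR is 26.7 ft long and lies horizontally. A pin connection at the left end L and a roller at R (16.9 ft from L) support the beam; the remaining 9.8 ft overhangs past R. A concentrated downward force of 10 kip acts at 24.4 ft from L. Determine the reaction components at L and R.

L_x = 0, L_y = -4.438 kip, R_y = 14.44 kip

Taking moments about L: R_y·16.9 − 10·24.4 = 0 → R_y = 244/16.9 = 14.4379 ≈ 14.44 kip.
ΣF_y = 0: L_y + 14.4379 − 10 = 0 → L_y = -4.438 kip.
ΣF_x = 0: no horizontal applied forces, so L_x = 0.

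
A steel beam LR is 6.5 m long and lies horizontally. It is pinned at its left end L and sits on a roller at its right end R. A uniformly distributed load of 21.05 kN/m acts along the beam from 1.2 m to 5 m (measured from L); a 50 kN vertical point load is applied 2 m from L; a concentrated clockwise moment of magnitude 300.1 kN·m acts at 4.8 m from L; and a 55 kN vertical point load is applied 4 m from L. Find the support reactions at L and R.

Resultant of the distributed load: 21.05 × 3.8 = 79.99 kN at 3.1 m from L.
Moments about L: R_y·6.5 − (21.05·3.8)·3.1 − 50·2 − 300.1 − 55·4 = 0 → R_y = 868.069/6.5 = 133.549 ≈ 133.5 kN.
ΣF_y = 0: L_y + 133.549 − 21.05·3.8 − 50 − 55 = 0 → L_y = 51.44 kN.
ΣF_x = 0: no horizontal applied forces, so L_x = 0.

L_x = 0, L_y = 51.44 kN, R_y = 133.5 kN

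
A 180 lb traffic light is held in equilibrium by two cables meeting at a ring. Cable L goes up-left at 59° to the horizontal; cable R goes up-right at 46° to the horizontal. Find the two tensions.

T_L = 129.4 lb, T_R = 95.98 lb

ΣF_x = 0: −T_L·cos59° + T_R·cos46° = 0 → T_R = 0.741426·T_L.
ΣF_y = 0: T_L·sin59° + T_R·sin46° = 180.
Substitute: T_L·(0.857167 + 0.741426·0.71934) = 180 → T_L = 129.449 ≈ 129.4 lb.
Then T_R = 0.741426 × 129.449 = 95.98 lb.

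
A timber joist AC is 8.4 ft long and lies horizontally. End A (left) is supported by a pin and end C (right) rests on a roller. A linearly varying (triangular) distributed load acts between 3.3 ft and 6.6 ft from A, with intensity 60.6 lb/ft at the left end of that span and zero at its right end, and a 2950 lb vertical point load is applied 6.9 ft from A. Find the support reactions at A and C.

Resultant of the triangular load: ½ × 60.6 × 3.3 = 99.99 lb, acting at 4.4 ft from A (one-third of the span from the peak).
Taking moments about A: C_y·8.4 − (½·60.6·3.3)·4.4 − 2950·6.9 = 0 → C_y = 20794.956/8.4 = 2475.59 ≈ 2476 lb.
ΣF_y = 0: A_y + 2475.59 − ½·60.6·3.3 − 2950 = 0 → A_y = 574.4 lb.
ΣF_x = 0: no horizontal applied forces, so A_x = 0.

A_x = 0, A_y = 574.4 lb, C_y = 2476 lb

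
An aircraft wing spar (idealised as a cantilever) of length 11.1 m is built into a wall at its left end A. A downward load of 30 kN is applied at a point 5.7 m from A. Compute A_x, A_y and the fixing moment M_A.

A_x = 0, A_y = 30.00 kN, M_A = 171.0 kN·m

ΣF_x = 0: A_x = 0.
ΣF_y = 0: A_y − 30 = 0 → A_y = 30.00 kN.
ΣM about A: M_A − 30·5.7 = 0 → M_A = 171.0 kN·m.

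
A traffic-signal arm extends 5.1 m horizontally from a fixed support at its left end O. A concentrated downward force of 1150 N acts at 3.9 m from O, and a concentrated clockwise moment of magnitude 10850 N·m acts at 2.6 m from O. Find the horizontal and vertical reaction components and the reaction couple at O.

O_x = 0, O_y = 1150 N, M_O = 15340 N·m

ΣF_x = 0: O_x = 0.
ΣF_y = 0: O_y − 1150 = 0 → O_y = 1150 N.
ΣM about O: M_O − 1150·3.9 − 10850 = 0 → M_O = 15340 N·m.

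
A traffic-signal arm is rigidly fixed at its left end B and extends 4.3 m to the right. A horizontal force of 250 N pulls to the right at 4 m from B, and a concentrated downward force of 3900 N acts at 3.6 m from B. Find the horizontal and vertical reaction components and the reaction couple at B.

B_x = -250.0 N, B_y = 3900 N, M_B = 14040 N·m

ΣF_x = 0: B_x + 250 = 0 → B_x = -250.0 N.
ΣF_y = 0: B_y − 3900 = 0 → B_y = 3900 N.
ΣM about B: M_B − 3900·3.6 = 0 → M_B = 14040 N·m.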